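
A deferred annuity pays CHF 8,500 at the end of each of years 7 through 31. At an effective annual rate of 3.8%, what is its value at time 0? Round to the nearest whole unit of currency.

CHF 108,443

Value one period before first payment (t=6): 8500 × [1 − (1+0.038)^(−25)] / 0.038 = 8500 × 15.957631 = 135,639.8606
PV₀ = 135,639.8606 / (1+0.038)^6 = 135,639.8606 / 1.250789 = 108,443.4220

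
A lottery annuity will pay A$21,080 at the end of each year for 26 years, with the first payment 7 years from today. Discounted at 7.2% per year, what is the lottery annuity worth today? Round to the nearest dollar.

PV at t=6 (ordinary 26-year annuity): 21080 × a(26|0.072) = 21080 × 11.610630 = 244,752.0792
Discount back 6 years: 244,752.0792 × (1+0.072)^(−6) = 244,752.0792 × 0.658918 = 161,271.5194

A$161,272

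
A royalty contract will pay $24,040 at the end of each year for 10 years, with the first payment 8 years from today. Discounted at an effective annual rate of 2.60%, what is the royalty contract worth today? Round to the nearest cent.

$174,892.86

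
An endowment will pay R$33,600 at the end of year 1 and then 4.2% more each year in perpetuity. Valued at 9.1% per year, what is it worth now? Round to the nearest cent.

R$685,714.29

PV = D₁/(r − g) = 33600/(0.091 − 0.042) = 685,714.2857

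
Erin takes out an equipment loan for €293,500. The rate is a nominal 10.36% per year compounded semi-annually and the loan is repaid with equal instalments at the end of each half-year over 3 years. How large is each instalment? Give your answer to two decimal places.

€58,157.91

Periodic rate i = 0.1036/2 = 0.0518; n = 3 × 2 = 6 periods.
PMT = 293500 / ( [1 − (1+0.0518)^(−6)] / 0.0518 ) = 293500 / 5.046605 = 58,157.9145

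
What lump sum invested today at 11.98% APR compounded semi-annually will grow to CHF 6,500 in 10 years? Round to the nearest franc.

CHF 2,031

Periodic rate i = 0.1198/2 = 0.0599; n = 10 × 2 = 20 periods.
PV = 6,500 / (1 + 0.0599)^20 = 6,500 / 3.201090 = 2,030.5585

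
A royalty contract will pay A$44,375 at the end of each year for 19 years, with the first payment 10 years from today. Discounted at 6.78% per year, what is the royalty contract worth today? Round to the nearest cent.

A$258,382.21

PV at t=9 (ordinary 19-year annuity): 44375 × a(19|0.0678) = 44375 × 10.508325 = 466,306.9148
PV₀ = 466,306.9148 / (1+0.0678)^9 = 466,306.9148 / 1.804718 = 258,382.2090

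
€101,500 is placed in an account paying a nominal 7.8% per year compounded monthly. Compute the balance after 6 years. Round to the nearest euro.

Periodic rate i = 0.078/12 = 0.0065; n = 6 × 12 = 72 periods.
FV = PV·(1+i)^n = 101,500 × 1.594381 = 161,829.6692

€161,830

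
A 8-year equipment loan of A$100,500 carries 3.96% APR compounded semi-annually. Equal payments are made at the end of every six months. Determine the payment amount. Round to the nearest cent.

i = 0.0396/2 = 0.0198 per half-year; n = 8·2 = 16.
PMT = 100500 / ( [1 − (1+0.0198)^(−16)] / 0.0198 ) = 100500 / 13.599245 = 7,390.1161

A$7,390.12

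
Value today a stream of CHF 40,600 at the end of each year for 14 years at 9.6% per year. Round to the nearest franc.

CHF 305,722

Annuity factor a(14|0.096) = 7.530104; PV = 40600 × 7.530104 = 305,722.2174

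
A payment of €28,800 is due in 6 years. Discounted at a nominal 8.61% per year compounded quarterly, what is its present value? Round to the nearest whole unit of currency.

€17,275

i = 0.0861/4 = 0.021525 per quarter; n = 6·4 = 24.
PV = FV·(1+i)^(−n) = 28,800 × 0.599824 = 17,274.9379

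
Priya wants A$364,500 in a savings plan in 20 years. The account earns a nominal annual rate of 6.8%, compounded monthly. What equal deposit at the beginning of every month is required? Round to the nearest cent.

A$712.83

i = 0.068/12 = 0.00566667 per month; n = 20·12 = 240.
PMT = 364500 / ( [(1+0.00566667)^240 − 1] / 0.00566667 × (1+i) ) = 364500 / 511.339816 = 712.8332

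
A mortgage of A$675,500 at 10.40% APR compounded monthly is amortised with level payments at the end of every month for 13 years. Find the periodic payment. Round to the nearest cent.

Periodic rate i = 0.104/12 = 0.00866667; n = 13 × 12 = 156 periods.
Annuity-PV factor = 85.357643; PMT = 675500 / 85.357643 = 7,913.7612

A$7,913.76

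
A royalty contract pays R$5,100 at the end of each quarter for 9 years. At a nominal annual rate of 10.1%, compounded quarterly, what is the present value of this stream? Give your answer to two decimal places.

Periodic rate i = 0.101/4 = 0.02525; n = 9 × 4 = 36 periods.
PV = 5100 × [1 − (1+0.02525)^(−36)] / 0.02525 = 5100 × 23.465332 = 119,673.1952

R$119,673.20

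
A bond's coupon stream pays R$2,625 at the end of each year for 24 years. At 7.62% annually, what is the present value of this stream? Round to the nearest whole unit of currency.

PV = PMT · [1 − (1+i)^(−n)] / i = 2625 · 10.871127 = 28,536.7072

R$28,537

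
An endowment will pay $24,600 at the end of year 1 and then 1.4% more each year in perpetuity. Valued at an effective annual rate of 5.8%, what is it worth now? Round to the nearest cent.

$559,090.91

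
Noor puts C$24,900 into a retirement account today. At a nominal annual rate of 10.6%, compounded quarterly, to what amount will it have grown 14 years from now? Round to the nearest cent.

Periodic rate i = 0.106/4 = 0.0265; n = 14 × 4 = 56 periods.
24,900 × (1+0.0265)^56 = 24,900 × 4.326148 = 107,721.0938

C$107,721.09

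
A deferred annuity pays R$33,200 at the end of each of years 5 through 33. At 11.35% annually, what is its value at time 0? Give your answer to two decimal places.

PV at t=4 (ordinary 29-year annuity): 33200 × a(29|0.1135) = 33200 × 8.420642 = 279,565.3054
Discount back 4 years: 279,565.3054 × (1+0.1135)^(−4) = 279,565.3054 × 0.650488 = 181,853.8032

R$181,853.80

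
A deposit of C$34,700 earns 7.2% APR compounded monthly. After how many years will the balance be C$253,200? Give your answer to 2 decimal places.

27.69 years

Periodic rate i = 0.072/12 = 0.006.
n = ln(253200/34700) / ln(1+0.006) = ln(7.29683) / 0.005982 = 332.2327 months
= 332.2327/12 years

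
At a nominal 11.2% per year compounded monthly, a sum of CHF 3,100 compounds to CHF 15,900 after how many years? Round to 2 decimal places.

14.67 years

Periodic rate i = 0.112/12 = 0.00933333.
n = ln(15900/3100) / ln(1+0.00933333) = ln(5.12903) / 0.009290 = 175.9859 months
= 175.9859/12 years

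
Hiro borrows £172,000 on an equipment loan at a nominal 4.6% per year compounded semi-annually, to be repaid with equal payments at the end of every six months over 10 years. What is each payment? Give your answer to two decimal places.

£10,825.94

Periodic rate i = 0.046/2 = 0.023; n = 10 × 2 = 20 periods.
Annuity-PV factor = 15.887766; PMT = 172000 / 15.887766 = 10,825.9399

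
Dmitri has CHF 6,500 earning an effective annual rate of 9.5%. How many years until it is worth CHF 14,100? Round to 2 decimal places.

n = ln(14100/6500) / ln(1+0.095) = ln(2.16923) / 0.090754 = 8.5326 years

8.53 years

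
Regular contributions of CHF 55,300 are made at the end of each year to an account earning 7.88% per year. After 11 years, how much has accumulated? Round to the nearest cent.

CHF 914,624.79

Accumulation factor s(11|0.0788) = 16.539327; FV = 55300 × 16.539327 = 914,624.7930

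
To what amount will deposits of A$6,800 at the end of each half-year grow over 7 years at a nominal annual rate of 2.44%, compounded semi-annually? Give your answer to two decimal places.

A$103,130.44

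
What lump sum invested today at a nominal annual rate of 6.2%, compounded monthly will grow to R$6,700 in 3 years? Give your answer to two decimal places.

i = 0.062/12 = 0.00516667 per month; n = 3·12 = 36.
PV = 6,700 / (1 + 0.00516667)^36 = 6,700 / 1.203846 = 5,565.4975

R$5,565.50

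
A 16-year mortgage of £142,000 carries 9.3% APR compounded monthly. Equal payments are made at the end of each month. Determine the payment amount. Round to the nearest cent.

Periodic rate i = 0.093/12 = 0.00775; n = 16 × 12 = 192 periods.
Annuity-PV factor = 99.726066; PMT = 142000 / 99.726066 = 1,423.9005

£1,423.90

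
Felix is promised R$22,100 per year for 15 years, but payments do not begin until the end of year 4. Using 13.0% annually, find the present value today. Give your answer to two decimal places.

R$98,980.43

PV at t=3 (ordinary 15-year annuity): 22100 × a(15|0.13) = 22100 × 6.462379 = 142,818.5720
Discount back 3 years: 142,818.5720 × (1+0.13)^(−3) = 142,818.5720 × 0.693050 = 98,980.4345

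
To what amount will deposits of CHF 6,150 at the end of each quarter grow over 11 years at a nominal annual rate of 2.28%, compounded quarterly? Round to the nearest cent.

With 4 periods per year: i = 0.0057, n = 44.
FV = 6150 × [(1+0.0057)^44 − 1] / 0.0057 = 6150 × 49.848828 = 306,570.2916

CHF 306,570.29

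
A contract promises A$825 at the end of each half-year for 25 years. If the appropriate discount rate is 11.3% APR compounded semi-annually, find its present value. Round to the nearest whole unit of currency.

Periodic rate i = 0.113/2 = 0.0565; n = 25 × 2 = 50 periods.
Annuity factor a(50|0.0565) = 16.565472; PV = 825 × 16.565472 = 13,666.5141

A$13,667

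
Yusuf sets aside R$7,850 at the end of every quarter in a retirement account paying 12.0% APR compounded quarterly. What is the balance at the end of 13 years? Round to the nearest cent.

i = 0.12/4 = 0.03 per quarter; n = 13·4 = 52.
FV = 7850 × [(1+0.03)^52 − 1] / 0.03 = 7850 × 121.696197 = 955,315.1426

R$955,315.14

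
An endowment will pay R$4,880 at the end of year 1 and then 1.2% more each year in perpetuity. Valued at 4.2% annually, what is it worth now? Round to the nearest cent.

R$162,666.67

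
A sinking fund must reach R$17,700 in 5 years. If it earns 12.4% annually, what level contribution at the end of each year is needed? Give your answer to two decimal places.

R$2,764.10

PMT = 17700 / ( [(1+0.124)^5 − 1] / 0.124 ) = 17700 / 6.403530 = 2,764.1006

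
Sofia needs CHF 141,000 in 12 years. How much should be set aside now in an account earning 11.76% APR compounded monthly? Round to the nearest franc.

CHF 34,620

i = 0.1176/12 = 0.0098 per month; n = 12·12 = 144.
Discount factor = (1+0.0098)^(−144) = 0.245532; PV = 141,000 × 0.245532 = 34,619.9437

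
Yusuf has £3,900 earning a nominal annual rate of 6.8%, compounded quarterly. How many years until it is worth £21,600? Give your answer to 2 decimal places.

25.39 years

Periodic rate i = 0.068/4 = 0.017.
n = ln(21600/3900) / ln(1+0.017) = ln(5.53846) / 0.016857 = 101.5427 quarters
= 101.5427/4 years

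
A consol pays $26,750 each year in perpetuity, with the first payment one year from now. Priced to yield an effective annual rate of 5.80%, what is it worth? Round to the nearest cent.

PV = C/r = 26750/0.058 = 461,206.8966

$461,206.90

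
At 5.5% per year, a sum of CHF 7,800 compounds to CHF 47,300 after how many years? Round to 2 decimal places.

33.66 years

n = ln(47300/7800) / ln(1+0.055) = ln(6.06410) / 0.053541 = 33.6638 years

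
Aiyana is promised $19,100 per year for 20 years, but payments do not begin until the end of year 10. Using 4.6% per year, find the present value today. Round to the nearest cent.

Value one period before first payment (t=9): 19100 × [1 − (1+0.046)^(−20)] / 0.046 = 19100 × 12.895950 = 246,312.6484
PV₀ = 246,312.6484 / (1+0.046)^9 = 246,312.6484 / 1.498943 = 164,324.2100

$164,324.21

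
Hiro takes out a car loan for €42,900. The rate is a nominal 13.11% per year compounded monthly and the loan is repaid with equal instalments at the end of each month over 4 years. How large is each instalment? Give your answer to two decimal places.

Periodic rate i = 0.1311/12 = 0.010925; n = 4 × 12 = 48 periods.
Annuity-PV factor = 37.199442; PMT = 42900 / 37.199442 = 1,153.2431

€1,153.24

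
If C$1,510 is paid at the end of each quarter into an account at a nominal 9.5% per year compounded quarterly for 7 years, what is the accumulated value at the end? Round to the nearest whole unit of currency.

Periodic rate i = 0.095/4 = 0.02375; n = 7 × 4 = 28 periods.
FV = PMT · [(1+i)^n − 1] / i = 1510 · 39.134004 = 59,092.3467

C$59,092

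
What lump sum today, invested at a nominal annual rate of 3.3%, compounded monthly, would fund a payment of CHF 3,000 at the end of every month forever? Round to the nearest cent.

CHF 1,090,909.09

Periodic rate i = 0.033/12 = 0.00275.
PV = PMT / i = 3000 / 0.00275 = 1,090,909.0909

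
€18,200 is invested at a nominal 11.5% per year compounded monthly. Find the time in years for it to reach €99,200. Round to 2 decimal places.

14.82 years

Periodic rate i = 0.115/12 = 0.00958333.
(1+i)^n = 99200/18200 = 5.45055, so n = ln 5.45055 / ln 1.00958 = 177.7908 months
= 177.7908/12 years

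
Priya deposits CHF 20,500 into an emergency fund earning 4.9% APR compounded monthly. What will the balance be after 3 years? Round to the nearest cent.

CHF 23,739.15

i = 0.049/12 = 0.00408333 per month; n = 3·12 = 36.
FV = 20,500 × (1 + 0.00408333)^36 = 23,739.1498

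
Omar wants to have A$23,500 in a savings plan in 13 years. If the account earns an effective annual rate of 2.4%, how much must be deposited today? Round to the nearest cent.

A$17,265.07

PV = 23,500 / (1 + 0.024)^13 = 23,500 / 1.361129 = 17,265.0733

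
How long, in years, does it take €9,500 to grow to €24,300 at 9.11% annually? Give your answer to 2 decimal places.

(1+i)^n = 24300/9500 = 2.55789, so n = ln 2.55789 / ln 1.0911 = 10.7721 years

10.77 years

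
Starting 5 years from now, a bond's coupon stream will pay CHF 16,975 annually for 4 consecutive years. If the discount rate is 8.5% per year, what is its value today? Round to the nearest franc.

Value one period before first payment (t=4): 16975 × [1 − (1+0.085)^(−4)] / 0.085 = 16975 × 3.275597 = 55,603.2532
Discount back 4 years: 55,603.2532 × (1+0.085)^(−4) = 55,603.2532 × 0.721574 = 40,121.8777

CHF 40,122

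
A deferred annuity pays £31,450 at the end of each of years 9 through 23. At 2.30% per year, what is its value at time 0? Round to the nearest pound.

PV at t=8 (ordinary 15-year annuity): 31450 × a(15|0.023) = 31450 × 12.565510 = 395,185.2796
PV₀ = 395,185.2796 / (1+0.023)^8 = 395,185.2796 / 1.199513 = 329,454.6861

£329,455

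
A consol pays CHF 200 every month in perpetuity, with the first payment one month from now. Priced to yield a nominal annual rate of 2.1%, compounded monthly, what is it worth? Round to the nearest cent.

CHF 114,285.71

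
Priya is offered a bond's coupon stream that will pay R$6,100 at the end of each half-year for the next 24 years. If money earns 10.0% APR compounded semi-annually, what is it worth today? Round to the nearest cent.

i = 0.1/2 = 0.05 per half-year; n = 24·2 = 48.
Annuity factor a(48|0.05) = 18.077158; PV = 6100 × 18.077158 = 110,270.6627

R$110,270.66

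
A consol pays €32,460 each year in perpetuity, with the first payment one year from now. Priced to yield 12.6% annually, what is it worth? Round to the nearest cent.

€257,619.05

PV = PMT / i = 32460 / 0.126 = 257,619.0476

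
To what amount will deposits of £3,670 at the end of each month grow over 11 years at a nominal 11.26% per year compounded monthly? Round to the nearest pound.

£950,774

With 12 periods per year: i = 0.00938333, n = 132.
FV = PMT · [(1+i)^n − 1] / i = 3670 · 259.066590 = 950,774.3864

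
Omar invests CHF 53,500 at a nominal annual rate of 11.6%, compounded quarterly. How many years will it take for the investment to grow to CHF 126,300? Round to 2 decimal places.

Periodic rate i = 0.116/4 = 0.029.
(1+i)^n = 126300/53500 = 2.36075, so n = ln 2.36075 / ln 1.029 = 30.0474 quarters
= 30.0474/4 years

7.51 years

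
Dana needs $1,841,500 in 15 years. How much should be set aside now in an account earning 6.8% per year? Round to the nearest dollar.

$686,441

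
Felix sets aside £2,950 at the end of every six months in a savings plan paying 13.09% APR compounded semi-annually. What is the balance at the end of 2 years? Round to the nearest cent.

Periodic rate i = 0.1309/2 = 0.06545; n = 2 × 2 = 4 periods.
FV = 2950 × [(1+0.06545)^4 − 1] / 0.06545 = 2950 × 4.410115 = 13,009.8398

£13,009.84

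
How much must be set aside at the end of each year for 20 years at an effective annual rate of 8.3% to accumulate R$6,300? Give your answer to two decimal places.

R$133.16

PMT = 6300 / ( [(1+0.083)^20 − 1] / 0.083 ) = 6300 / 47.311417 = 133.1602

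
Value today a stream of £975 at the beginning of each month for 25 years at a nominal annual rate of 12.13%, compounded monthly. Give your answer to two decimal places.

With 12 periods per year: i = 0.0101083, n = 300.
Annuity factor a(300|0.0101083) × (1+i) = 95.038352; PV = 975 × 95.038352 = 92,662.3933
(annuity-due: payments at period start, so ×(1+i).)

£92,662.39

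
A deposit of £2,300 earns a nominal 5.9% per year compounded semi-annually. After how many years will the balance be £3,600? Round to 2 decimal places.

7.71 years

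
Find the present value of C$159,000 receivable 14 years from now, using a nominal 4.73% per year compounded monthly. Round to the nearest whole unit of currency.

i = 0.0473/12 = 0.00394167 per month; n = 14·12 = 168.
PV = 159,000 / (1 + 0.00394167)^168 = 159,000 / 1.936531 = 82,105.5709

C$82,106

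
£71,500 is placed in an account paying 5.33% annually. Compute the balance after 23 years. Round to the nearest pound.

£236,050

FV = 71,500 × (1 + 0.0533)^23 = 236,049.9855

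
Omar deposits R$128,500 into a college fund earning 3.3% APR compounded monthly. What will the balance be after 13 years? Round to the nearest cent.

With 12 periods per year: i = 0.00275, n = 156.
128,500 × (1+0.00275)^156 = 128,500 × 1.534817 = 197,223.9941

R$197,223.99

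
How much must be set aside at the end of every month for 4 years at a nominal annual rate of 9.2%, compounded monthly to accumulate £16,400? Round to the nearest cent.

With 12 periods per year: i = 0.00766667, n = 48.
PMT = 16400 / ( [(1+0.00766667)^48 − 1] / 0.00766667 ) = 16400 / 57.758560 = 283.9406

£283.94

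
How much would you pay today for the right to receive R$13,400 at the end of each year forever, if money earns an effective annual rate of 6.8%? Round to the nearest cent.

PV = PMT / i = 13400 / 0.068 = 197,058.8235

R$197,058.82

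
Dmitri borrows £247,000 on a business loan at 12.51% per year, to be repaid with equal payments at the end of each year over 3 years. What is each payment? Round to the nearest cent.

£103,740.64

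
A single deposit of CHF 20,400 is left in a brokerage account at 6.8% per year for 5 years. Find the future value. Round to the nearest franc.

CHF 28,346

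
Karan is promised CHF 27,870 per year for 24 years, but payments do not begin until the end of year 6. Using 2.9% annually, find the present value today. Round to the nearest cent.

CHF 413,570.33

PV at t=5 (ordinary 24-year annuity): 27870 × a(24|0.029) = 27870 × 17.119429 = 477,118.4885
Discount back 5 years: 477,118.4885 × (1+0.029)^(−5) = 477,118.4885 × 0.866808 = 413,570.3278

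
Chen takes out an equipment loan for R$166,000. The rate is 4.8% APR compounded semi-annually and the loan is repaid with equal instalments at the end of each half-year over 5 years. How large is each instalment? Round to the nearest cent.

R$18,869.08

i = 0.048/2 = 0.024 per half-year; n = 5·2 = 10.
PMT = 166000 / ( [1 − (1+0.024)^(−10)] / 0.024 ) = 166000 / 8.797462 = 18,869.0778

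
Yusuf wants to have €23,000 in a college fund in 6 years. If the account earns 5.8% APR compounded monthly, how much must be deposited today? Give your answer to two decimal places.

i = 0.058/12 = 0.00483333 per month; n = 6·12 = 72.
Discount factor = (1+0.00483333)^(−72) = 0.706691; PV = 23,000 × 0.706691 = 16,253.8941

€16,253.89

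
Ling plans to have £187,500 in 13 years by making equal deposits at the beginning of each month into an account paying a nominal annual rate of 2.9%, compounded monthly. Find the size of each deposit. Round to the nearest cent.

£988.61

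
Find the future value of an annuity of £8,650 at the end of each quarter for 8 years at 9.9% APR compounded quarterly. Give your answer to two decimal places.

£414,718.31

With 4 periods per year: i = 0.02475, n = 32.
FV = 8650 × [(1+0.02475)^32 − 1] / 0.02475 = 8650 × 47.944313 = 414,718.3086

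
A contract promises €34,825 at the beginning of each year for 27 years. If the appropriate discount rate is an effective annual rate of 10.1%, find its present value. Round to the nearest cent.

€351,371.71

Annuity factor a(27|0.101) × (1+i) = 10.089640; PV = 34825 × 10.089640 = 351,371.7104
(annuity-due: payments at period start, so ×(1+i).)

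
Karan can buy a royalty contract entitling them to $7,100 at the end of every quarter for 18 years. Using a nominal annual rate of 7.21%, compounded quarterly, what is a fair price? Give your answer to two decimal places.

Periodic rate i = 0.0721/4 = 0.018025; n = 18 × 4 = 72 periods.
PV = PMT · [1 − (1+i)^(−n)] / i = 7100 · 40.149397 = 285,060.7160

$285,060.72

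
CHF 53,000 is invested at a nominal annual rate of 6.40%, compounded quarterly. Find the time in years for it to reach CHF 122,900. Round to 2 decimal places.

Periodic rate i = 0.064/4 = 0.016.
n = ln(122900/53000) / ln(1+0.016) = ln(2.31887) / 0.015873 = 52.9869 quarters
= 52.9869/4 years

13.25 years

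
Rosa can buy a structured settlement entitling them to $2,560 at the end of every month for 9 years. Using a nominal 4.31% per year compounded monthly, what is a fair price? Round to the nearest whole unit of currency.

$228,831

Periodic rate i = 0.0431/12 = 0.00359167; n = 9 × 12 = 108 periods.
PV = PMT · [1 − (1+i)^(−n)] / i = 2560 · 89.386955 = 228,830.6036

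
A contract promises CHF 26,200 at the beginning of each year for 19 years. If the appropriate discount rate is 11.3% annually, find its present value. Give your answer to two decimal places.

PV = PMT · [1 − (1+i)^(−n)] / i × (1+i) = 26200 · 8.561282 = 224,305.6006
Payments are at the start of each period, so multiply by (1+i).

CHF 224,305.60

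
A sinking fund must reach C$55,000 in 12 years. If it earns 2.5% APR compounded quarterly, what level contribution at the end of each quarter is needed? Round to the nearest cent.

C$986.09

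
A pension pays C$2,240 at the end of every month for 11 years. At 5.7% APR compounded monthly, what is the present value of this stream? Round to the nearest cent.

C$219,291.03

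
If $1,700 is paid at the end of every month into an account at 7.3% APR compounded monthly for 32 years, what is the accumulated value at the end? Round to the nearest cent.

$2,589,649.15

i = 0.073/12 = 0.00608333 per month; n = 32·12 = 384.
FV = 1700 × [(1+0.00608333)^384 − 1] / 0.00608333 = 1700 × 1523.323029 = 2,589,649.1498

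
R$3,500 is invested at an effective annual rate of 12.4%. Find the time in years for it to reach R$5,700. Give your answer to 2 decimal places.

(1+i)^n = 5700/3500 = 1.62857, so n = ln 1.62857 / ln 1.124 = 4.1722 years

4.17 years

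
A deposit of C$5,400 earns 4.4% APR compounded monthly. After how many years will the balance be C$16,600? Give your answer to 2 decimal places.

25.57 years

Periodic rate i = 0.044/12 = 0.00366667.
n = ln(16600/5400) / ln(1+0.00366667) = ln(3.07407) / 0.003660 = 306.8349 months
= 306.8349/12 years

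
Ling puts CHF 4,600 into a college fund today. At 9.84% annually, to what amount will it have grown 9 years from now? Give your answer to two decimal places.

CHF 10,705.39

4,600 × (1+0.0984)^9 = 4,600 × 2.327259 = 10,705.3914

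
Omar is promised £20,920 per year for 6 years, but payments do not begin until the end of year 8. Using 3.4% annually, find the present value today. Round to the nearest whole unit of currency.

£88,502

PV at t=7 (ordinary 6-year annuity): 20920 × a(6|0.034) = 20920 × 5.346101 = 111,840.4250
PV₀ = 111,840.4250 / (1+0.034)^7 = 111,840.4250 / 1.263699 = 88,502.3978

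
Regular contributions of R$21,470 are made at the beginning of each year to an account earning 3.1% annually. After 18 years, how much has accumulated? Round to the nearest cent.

Accumulation factor s(18|0.031) × (1+i) = 24.359241; FV = 21470 × 24.359241 = 522,992.9100
(annuity-due: payments at period start, so ×(1+i).)

R$522,992.91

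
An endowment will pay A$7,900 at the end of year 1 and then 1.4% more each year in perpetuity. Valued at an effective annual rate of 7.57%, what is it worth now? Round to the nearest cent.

A$128,038.90

PV = D₁/(r − g) = 7900/(0.0757 − 0.014) = 128,038.8979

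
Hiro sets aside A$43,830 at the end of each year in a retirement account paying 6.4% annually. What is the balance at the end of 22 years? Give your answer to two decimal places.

A$1,996,221.06

FV = 43830 × [(1+0.064)^22 − 1] / 0.064 = 43830 × 45.544628 = 1,996,221.0560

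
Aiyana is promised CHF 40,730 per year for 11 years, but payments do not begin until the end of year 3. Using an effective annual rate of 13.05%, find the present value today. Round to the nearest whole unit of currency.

CHF 180,854

Value one period before first payment (t=2): 40730 × [1 − (1+0.1305)^(−11)] / 0.1305 = 40730 × 5.674850 = 231,136.6224
PV₀ = 231,136.6224 / (1+0.1305)^2 = 231,136.6224 / 1.278030 = 180,853.7962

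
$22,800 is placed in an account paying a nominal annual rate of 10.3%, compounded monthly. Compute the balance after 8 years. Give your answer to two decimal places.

$51,792.45

Periodic rate i = 0.103/12 = 0.00858333; n = 8 × 12 = 96 periods.
22,800 × (1+0.00858333)^96 = 22,800 × 2.271599 = 51,792.4460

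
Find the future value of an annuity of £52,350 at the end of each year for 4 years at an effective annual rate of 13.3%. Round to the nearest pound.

£255,003

Accumulation factor s(4|0.133) = 4.871109; FV = 52350 × 4.871109 = 255,002.5371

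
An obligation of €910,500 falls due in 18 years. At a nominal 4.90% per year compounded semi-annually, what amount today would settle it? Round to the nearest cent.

€380,933.61

With 2 periods per year: i = 0.0245, n = 36.
PV = 910,500 / (1 + 0.0245)^36 = 910,500 / 2.390180 = 380,933.6093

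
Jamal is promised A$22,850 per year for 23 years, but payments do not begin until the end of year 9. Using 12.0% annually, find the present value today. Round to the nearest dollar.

PV at t=8 (ordinary 23-year annuity): 22850 × a(23|0.12) = 22850 × 7.718434 = 176,366.2101
PV₀ = 176,366.2101 / (1+0.12)^8 = 176,366.2101 / 2.475963 = 71,231.3542

A$71,231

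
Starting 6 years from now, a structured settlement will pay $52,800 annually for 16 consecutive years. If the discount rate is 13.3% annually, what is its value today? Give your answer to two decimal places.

$183,796.74

Value one period before first payment (t=5): 52800 × [1 − (1+0.133)^(−16)] / 0.133 = 52800 × 6.499103 = 343,152.6458
Discount back 5 years: 343,152.6458 × (1+0.133)^(−5) = 343,152.6458 × 0.535612 = 183,796.7393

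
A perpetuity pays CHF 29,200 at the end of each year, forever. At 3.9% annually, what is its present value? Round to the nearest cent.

PV = C/r = 29200/0.039 = 748,717.9487

CHF 748,717.95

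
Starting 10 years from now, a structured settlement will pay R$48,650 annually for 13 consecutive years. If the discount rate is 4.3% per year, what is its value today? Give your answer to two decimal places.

R$326,476.80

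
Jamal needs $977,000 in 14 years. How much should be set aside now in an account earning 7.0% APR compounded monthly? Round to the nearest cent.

Periodic rate i = 0.07/12 = 0.00583333; n = 14 × 12 = 168 periods.
Discount factor = (1+0.00583333)^(−168) = 0.376381; PV = 977,000 × 0.376381 = 367,724.4638

$367,724.46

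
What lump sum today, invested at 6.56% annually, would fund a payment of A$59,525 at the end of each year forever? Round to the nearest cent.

A$907,393.29

PV = C/r = 59525/0.0656 = 907,393.2927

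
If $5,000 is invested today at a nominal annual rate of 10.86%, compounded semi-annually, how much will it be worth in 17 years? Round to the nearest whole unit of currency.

$30,182

Periodic rate i = 0.1086/2 = 0.0543; n = 17 × 2 = 34 periods.
5,000 × (1+0.0543)^34 = 5,000 × 6.036470 = 30,182.3483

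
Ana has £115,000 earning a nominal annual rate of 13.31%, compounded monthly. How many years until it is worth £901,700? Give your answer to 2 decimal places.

15.56 years

Periodic rate i = 0.1331/12 = 0.0110917.
(1+i)^n = 901700/115000 = 7.84087, so n = ln 7.84087 / ln 1.01109 = 186.6942 months
= 186.6942/12 years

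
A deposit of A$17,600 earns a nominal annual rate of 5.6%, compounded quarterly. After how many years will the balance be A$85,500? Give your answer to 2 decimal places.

28.42 years

Periodic rate i = 0.056/4 = 0.014.
n = ln(85500/17600) / ln(1+0.014) = ln(4.85795) / 0.013903 = 113.6897 quarters
= 113.6897/4 years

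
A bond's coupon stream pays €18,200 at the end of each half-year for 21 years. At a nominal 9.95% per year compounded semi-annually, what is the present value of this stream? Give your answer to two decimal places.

€318,222.10

With 2 periods per year: i = 0.04975, n = 42.
PV = 18200 × [1 − (1+0.04975)^(−42)] / 0.04975 = 18200 × 17.484731 = 318,222.1031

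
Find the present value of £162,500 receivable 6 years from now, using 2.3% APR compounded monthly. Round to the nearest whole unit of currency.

£141,572

With 12 periods per year: i = 0.00191667, n = 72.
Discount factor = (1+0.00191667)^(−72) = 0.871214; PV = 162,500 × 0.871214 = 141,572.2352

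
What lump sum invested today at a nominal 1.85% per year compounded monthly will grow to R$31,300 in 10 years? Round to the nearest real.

Periodic rate i = 0.0185/12 = 0.00154167; n = 10 × 12 = 120 periods.
PV = FV·(1+i)^(−n) = 31,300 × 0.831223 = 26,017.2702

R$26,017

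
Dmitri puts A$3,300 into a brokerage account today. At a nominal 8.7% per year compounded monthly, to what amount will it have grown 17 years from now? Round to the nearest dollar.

Periodic rate i = 0.087/12 = 0.00725; n = 17 × 12 = 204 periods.
FV = PV·(1+i)^n = 3,300 × 4.365202 = 14,405.1656

A$14,405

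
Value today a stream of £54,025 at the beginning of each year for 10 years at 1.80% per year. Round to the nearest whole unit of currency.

PV = 54025 × [1 − (1+0.018)^(−10)] / 0.018 × (1+i) = 54025 × 9.240703 = 499,228.9688
(Beginning-of-period payments → annuity-due factor ×(1+i).)

£499,229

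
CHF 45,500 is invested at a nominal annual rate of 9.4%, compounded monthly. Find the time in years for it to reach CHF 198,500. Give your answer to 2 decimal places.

Periodic rate i = 0.094/12 = 0.00783333.
(1+i)^n = 198500/45500 = 4.36264, so n = ln 4.36264 / ln 1.00783 = 188.7879 months
= 188.7879/12 years

15.73 years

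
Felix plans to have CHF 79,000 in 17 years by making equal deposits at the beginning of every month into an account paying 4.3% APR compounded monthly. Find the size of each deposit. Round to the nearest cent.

CHF 262.53

Periodic rate i = 0.043/12 = 0.00358333; n = 17 × 12 = 204 periods.
FV-annuity factor × (1+i) = 300.919424; PMT = 79000 / 300.919424 = 262.5287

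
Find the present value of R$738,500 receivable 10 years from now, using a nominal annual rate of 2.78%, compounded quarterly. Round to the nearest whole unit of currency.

R$559,802

With 4 periods per year: i = 0.00695, n = 40.
PV = FV·(1+i)^(−n) = 738,500 × 0.758025 = 559,801.7477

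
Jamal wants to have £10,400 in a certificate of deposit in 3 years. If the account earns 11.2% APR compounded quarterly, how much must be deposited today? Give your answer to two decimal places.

£7,466.48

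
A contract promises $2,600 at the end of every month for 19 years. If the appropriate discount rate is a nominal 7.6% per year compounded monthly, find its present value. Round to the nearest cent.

$313,207.39

With 12 periods per year: i = 0.00633333, n = 228.
PV = 2600 × [1 − (1+0.00633333)^(−228)] / 0.00633333 = 2600 × 120.464381 = 313,207.3895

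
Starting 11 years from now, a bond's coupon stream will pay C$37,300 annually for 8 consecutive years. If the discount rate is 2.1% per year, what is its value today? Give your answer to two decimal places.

Value one period before first payment (t=10): 37300 × [1 − (1+0.021)^(−8)] / 0.021 = 37300 × 7.294011 = 272,066.6168
PV₀ = 272,066.6168 / (1+0.021)^10 = 272,066.6168 / 1.230998 = 221,013.0079

C$221,013.01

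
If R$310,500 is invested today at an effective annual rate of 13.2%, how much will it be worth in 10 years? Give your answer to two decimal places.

310,500 × (1+0.132)^10 = 310,500 × 3.455129 = 1,072,817.5589

R$1,072,817.56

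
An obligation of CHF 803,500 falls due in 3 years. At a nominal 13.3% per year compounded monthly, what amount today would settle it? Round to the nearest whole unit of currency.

CHF 540,326

Periodic rate i = 0.133/12 = 0.0110833; n = 3 × 12 = 36 periods.
PV = 803,500 / (1 + 0.0110833)^36 = 803,500 / 1.487066 = 540,325.7006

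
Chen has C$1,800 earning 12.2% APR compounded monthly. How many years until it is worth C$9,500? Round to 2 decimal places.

Periodic rate i = 0.122/12 = 0.0101667.
n = ln(9500/1800) / ln(1+0.0101667) = ln(5.27778) / 0.010115 = 164.4538 months
= 164.4538/12 years

13.70 years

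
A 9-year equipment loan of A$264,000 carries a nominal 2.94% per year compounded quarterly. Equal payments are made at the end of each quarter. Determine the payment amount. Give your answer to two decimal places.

A$8,373.03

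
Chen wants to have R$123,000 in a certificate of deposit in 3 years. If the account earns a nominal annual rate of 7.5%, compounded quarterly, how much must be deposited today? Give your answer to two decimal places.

i = 0.075/4 = 0.01875 per quarter; n = 3·4 = 12.
PV = FV·(1+i)^(−n) = 123,000 × 0.800182 = 98,422.3319

R$98,422.33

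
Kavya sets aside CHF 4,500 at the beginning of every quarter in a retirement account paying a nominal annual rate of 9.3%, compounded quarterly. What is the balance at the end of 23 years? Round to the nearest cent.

CHF 1,442,891.29

Periodic rate i = 0.093/4 = 0.02325; n = 23 × 4 = 92 periods.
FV = PMT · [(1+i)^n − 1] / i × (1+i) = 4500 · 320.642508 = 1,442,891.2858
Payments are at the start of each period, so multiply by (1+i).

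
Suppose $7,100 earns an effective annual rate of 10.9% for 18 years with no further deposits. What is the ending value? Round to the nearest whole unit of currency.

$45,712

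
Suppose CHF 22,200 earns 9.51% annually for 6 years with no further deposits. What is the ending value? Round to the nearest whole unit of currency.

FV = 22,200 × (1 + 0.0951)^6 = 38,289.1432

CHF 38,289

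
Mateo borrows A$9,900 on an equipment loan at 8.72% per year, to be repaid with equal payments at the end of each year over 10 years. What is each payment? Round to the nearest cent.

Annuity-PV factor = 6.497516; PMT = 9900 / 6.497516 = 1,523.6592

A$1,523.66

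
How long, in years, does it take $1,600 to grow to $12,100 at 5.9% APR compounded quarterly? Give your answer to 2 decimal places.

34.54 years

Periodic rate i = 0.059/4 = 0.01475.
n = ln(12100/1600) / ln(1+0.01475) = ln(7.56250) / 0.014642 = 138.1754 quarters
= 138.1754/4 years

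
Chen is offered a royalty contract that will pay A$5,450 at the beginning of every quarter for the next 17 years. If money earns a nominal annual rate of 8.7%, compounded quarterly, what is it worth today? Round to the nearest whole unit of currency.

A$196,753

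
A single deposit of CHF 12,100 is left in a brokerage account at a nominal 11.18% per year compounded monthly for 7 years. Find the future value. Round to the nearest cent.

With 12 periods per year: i = 0.00931667, n = 84.
FV = PV·(1+i)^n = 12,100 × 2.179241 = 26,368.8220

CHF 26,368.82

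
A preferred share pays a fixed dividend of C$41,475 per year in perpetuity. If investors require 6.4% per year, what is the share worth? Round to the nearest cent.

PV = PMT / i = 41475 / 0.064 = 648,046.8750

C$648,046.88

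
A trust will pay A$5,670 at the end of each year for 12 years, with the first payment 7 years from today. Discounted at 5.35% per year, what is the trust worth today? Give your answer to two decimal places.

A$36,044.46

PV at t=6 (ordinary 12-year annuity): 5670 × a(12|0.0535) = 5670 × 8.690858 = 49,277.1646
Discount back 6 years: 49,277.1646 × (1+0.0535)^(−6) = 49,277.1646 × 0.731464 = 36,044.4556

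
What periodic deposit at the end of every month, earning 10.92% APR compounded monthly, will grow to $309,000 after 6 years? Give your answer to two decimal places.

With 12 periods per year: i = 0.0091, n = 72.
FV-annuity factor = 101.080254; PMT = 309000 / 101.080254 = 3,056.9769

$3,056.98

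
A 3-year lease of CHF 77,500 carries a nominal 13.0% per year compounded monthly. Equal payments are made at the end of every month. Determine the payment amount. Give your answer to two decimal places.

i = 0.13/12 = 0.0108333 per month; n = 3·12 = 36.
Annuity-PV factor = 29.678917; PMT = 77500 / 29.678917 = 2,611.2813

CHF 2,611.28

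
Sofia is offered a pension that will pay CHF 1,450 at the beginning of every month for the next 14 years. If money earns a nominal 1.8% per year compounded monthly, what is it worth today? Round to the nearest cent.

CHF 215,510.99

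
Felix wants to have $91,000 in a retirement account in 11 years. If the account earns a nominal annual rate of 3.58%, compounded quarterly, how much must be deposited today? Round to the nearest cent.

$61,486.11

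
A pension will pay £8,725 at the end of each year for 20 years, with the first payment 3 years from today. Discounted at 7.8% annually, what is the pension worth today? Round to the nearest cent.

£74,825.45

Value one period before first payment (t=2): 8725 × [1 − (1+0.078)^(−20)] / 0.078 = 8725 × 9.966012 = 86,953.4542
PV₀ = 86,953.4542 / (1+0.078)^2 = 86,953.4542 / 1.162084 = 74,825.4466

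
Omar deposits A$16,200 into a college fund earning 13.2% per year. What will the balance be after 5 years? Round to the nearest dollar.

A$30,113

FV = PV·(1+i)^n = 16,200 × 1.858798 = 30,112.5233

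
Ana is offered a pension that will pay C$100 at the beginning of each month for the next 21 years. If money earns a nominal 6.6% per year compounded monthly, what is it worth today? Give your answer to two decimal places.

C$13,692.62

Periodic rate i = 0.066/12 = 0.0055; n = 21 × 12 = 252 periods.
PV = 100 × [1 − (1+0.0055)^(−252)] / 0.0055 × (1+i) = 100 × 136.926233 = 13,692.6233
(annuity-due: payments at period start, so ×(1+i).)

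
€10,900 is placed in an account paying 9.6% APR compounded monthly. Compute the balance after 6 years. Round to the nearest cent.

Periodic rate i = 0.096/12 = 0.008; n = 6 × 12 = 72 periods.
10,900 × (1+0.008)^72 = 10,900 × 1.774836 = 19,345.7161

€19,345.72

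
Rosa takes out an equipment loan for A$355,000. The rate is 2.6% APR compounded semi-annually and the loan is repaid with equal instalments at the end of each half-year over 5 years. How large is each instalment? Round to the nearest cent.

A$38,087.41

Periodic rate i = 0.026/2 = 0.013; n = 5 × 2 = 10 periods.
PMT = 355000 / ( [1 − (1+0.013)^(−10)] / 0.013 ) = 355000 / 9.320665 = 38,087.4131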